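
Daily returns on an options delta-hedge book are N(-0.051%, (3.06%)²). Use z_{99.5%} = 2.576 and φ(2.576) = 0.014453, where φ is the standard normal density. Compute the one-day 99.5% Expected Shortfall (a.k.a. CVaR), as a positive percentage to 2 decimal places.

Tail multiplier: φ(z)/(1−α) = 0.014453 / 0.005 = 2.891.
ES = −(-0.051%) + 3.06% × 2.891 = 8.897%.

8.90%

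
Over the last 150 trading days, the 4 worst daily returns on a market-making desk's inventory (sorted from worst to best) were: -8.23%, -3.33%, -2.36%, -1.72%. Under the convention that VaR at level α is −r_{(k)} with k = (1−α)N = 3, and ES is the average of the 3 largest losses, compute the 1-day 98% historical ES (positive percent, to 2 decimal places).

The 3 worst returns sum to -13.92%.
ES = −(-13.92%) / 3 = 4.64%.

4.64%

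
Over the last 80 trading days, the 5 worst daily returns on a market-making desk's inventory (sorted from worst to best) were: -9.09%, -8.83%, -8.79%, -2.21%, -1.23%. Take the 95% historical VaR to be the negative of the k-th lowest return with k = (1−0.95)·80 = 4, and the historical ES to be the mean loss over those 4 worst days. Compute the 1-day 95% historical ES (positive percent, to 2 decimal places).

The 4 worst returns sum to -28.92%.
ES = −(-28.92%) / 4 = 7.23%.

7.23%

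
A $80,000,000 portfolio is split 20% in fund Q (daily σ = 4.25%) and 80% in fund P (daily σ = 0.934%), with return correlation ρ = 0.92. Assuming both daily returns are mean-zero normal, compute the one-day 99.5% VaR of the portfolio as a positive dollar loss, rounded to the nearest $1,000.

$3,225,000

σ_p² = 0.2²·4.25² + 0.8²·0.934² + 2·0.92·0.2·0.8·4.25·0.934 = 2.4494 (%²).
σ_p = √2.4494 = 1.565%.
At 99.5%, z = 2.576.
VaR = 2.576 × 1.565% = 4.031%; on $80,000,000 that is $3,224,800.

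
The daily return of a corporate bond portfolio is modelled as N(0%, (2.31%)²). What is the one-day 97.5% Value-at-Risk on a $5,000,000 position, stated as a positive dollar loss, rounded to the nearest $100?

At 97.5% one-sided, z = 1.960.
VaR = z·σ = 1.960 × 2.31% = 4.528%.
On $5,000,000: 0.04528 × $5,000,000 = $226,400.

$226,400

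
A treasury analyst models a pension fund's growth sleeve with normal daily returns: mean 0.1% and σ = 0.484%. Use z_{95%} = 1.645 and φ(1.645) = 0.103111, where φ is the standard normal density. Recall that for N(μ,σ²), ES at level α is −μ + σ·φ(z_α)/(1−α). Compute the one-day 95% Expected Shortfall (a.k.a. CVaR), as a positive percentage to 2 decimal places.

0.90%

Tail multiplier: φ(z)/(1−α) = 0.103111 / 0.05 = 2.062.
ES = −(0.1%) + 0.484% × 2.062 = 0.898%.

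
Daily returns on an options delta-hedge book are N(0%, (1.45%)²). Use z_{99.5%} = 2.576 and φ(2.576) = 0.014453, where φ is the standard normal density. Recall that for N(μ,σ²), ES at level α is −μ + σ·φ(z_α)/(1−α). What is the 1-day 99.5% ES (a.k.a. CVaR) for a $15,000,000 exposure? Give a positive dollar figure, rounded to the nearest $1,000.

Tail multiplier: φ(z)/(1−α) = 0.014453 / 0.005 = 2.891.
ES = 1.45% × 2.891 = 4.192%.
On $15,000,000: 0.04192 × $15,000,000 = $628,800.

$629,000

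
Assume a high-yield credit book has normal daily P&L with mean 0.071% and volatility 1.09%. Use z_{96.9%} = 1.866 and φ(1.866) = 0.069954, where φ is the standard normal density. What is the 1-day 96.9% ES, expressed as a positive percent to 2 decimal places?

2.39%

Tail multiplier: φ(z)/(1−α) = 0.069954 / 0.031 = 2.257.
ES = −(0.071%) + 1.09% × 2.257 = 2.389%.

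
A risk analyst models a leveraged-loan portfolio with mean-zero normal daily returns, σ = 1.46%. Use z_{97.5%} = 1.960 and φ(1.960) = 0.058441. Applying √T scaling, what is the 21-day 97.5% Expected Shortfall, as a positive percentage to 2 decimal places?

σ_{21d} = 1.46% × √21 = 6.691%.
ES multiplier = φ(z)/(1−α) = 0.058441/0.025 = 2.338.
ES = 6.691% × 2.338 = 15.644%.

15.64%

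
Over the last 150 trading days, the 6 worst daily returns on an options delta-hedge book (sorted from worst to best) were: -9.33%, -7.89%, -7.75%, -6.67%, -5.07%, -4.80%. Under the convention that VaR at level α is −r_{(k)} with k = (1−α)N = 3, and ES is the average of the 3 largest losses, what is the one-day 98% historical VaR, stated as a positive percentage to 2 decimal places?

k = 3; the 3rd lowest return is -7.75%, so VaR = 7.75%.

7.75%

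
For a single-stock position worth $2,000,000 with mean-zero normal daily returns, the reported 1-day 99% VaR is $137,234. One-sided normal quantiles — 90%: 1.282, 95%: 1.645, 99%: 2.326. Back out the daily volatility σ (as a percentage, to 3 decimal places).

VaR as a fraction: $137,234 / $2,000,000 = 6.862%.
σ = VaR / z = 6.862% / 2.326 = 2.950%.

2.950%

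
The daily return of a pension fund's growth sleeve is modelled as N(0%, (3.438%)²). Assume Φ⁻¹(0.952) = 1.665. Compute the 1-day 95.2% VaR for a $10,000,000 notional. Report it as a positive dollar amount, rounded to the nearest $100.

VaR = z·σ = 1.665 × 3.438% = 5.724%.
On $10,000,000: 0.05724 × $10,000,000 = $572,400.

$572,400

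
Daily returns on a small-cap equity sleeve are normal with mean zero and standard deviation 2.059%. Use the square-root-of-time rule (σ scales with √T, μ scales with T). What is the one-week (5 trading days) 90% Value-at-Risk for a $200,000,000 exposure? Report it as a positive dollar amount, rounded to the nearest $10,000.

At 90%, z = 1.282.
σ_{5d} = 2.059% × √5 = 4.604%.
VaR = 1.282 × 4.604% = 5.902%.
On $200,000,000: 0.05902 × $200,000,000 = $11,804,000.

$11,800,000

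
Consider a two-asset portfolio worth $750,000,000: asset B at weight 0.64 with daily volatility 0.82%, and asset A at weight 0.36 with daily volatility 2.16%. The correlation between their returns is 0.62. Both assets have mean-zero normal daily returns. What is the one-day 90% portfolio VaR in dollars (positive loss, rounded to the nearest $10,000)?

$11,320,000

σ_p² = 0.64²·0.82² + 0.36²·2.16² + 2·0.62·0.64·0.36·0.82·2.16 = 1.3861 (%²).
σ_p = √1.3861 = 1.177%.
At 90%, z = 1.282.
VaR = 1.282 × 1.177% = 1.509%; on $750,000,000 that is $11,317,500.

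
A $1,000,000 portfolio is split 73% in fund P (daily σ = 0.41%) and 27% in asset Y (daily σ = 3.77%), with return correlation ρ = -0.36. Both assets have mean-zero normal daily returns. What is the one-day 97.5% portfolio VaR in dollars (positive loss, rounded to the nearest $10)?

σ_p² = 0.73²·0.41² + 0.27²·3.77² + 2·-0.36·0.73·0.27·0.41·3.77 = 0.9063 (%²).
σ_p = √0.9063 = 0.952%.
At 97.5%, z = 1.960.
VaR = 1.960 × 0.952% = 1.866%; on $1,000,000 that is $18,660.

$18,660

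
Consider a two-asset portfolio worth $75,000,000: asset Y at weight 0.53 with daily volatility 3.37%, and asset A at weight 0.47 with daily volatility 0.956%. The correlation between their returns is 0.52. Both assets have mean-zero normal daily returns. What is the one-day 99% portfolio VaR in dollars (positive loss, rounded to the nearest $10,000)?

$3,590,000

σ_p² = 0.53²·3.37² + 0.47²·0.956² + 2·0.52·0.53·0.47·3.37·0.956 = 4.2267 (%²).
σ_p = √4.2267 = 2.056%.
At 99%, z = 2.326.
VaR = 2.326 × 2.056% = 4.782%; on $75,000,000 that is $3,586,500.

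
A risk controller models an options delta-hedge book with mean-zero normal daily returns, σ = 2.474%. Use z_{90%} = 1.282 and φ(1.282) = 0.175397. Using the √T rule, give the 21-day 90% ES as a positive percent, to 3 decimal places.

19.885%

σ_{21d} = 2.474% × √21 = 11.337%.
ES multiplier = φ(z)/(1−α) = 0.175397/0.1 = 1.754.
ES = 11.337% × 1.754 = 19.885%.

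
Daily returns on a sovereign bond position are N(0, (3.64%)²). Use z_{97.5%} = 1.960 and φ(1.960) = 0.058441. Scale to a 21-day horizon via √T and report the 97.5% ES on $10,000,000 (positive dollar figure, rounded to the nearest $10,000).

$3,900,000

σ_{21d} = 3.64% × √21 = 16.681%.
ES multiplier = φ(z)/(1−α) = 0.058441/0.025 = 2.338.
ES = 16.681% × 2.338 = 39.000%; on $10,000,000: $3,900,000.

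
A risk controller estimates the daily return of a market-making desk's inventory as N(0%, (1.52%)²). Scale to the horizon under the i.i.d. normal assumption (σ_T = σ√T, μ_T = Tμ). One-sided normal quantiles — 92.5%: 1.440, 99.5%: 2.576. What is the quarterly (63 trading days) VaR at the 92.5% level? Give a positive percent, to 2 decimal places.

σ_{63d} = 1.52% × √63 = 12.065%.
VaR = 1.440 × 12.065% = 17.374%.

17.37%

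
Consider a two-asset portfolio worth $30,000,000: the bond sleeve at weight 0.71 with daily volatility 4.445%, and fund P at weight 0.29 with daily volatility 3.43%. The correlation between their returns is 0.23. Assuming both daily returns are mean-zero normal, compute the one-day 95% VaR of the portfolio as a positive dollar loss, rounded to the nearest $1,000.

$1,737,000

σ_p² = 0.71²·4.445² + 0.29²·3.43² + 2·0.23·0.71·0.29·4.445·3.43 = 12.3935 (%²).
σ_p = √12.3935 = 3.520%.
At 95%, z = 1.645.
VaR = 1.645 × 3.520% = 5.790%; on $30,000,000 that is $1,737,000.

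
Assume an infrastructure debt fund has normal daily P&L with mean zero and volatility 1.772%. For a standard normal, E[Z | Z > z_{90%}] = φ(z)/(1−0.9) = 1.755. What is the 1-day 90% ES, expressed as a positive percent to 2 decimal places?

ES = 1.772% × 1.755 = 3.110%.

3.11%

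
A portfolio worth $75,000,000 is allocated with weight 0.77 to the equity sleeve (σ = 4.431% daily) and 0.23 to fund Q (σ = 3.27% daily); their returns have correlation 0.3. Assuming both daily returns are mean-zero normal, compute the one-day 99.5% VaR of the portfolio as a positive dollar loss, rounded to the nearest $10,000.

$7,160,000

σ_p² = 0.77²·4.431² + 0.23²·3.27² + 2·0.3·0.77·0.23·4.431·3.27 = 13.7462 (%²).
σ_p = √13.7462 = 3.708%.
At 99.5%, z = 2.576.
VaR = 2.576 × 3.708% = 9.552%; on $75,000,000 that is $7,164,000.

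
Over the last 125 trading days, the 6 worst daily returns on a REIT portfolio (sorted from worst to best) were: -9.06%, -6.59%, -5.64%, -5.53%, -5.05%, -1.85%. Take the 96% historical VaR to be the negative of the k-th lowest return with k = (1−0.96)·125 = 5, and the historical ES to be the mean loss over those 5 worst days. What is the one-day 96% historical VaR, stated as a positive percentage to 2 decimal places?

5.05%

k = 5; the 5th lowest return is -5.05%, so VaR = 5.05%.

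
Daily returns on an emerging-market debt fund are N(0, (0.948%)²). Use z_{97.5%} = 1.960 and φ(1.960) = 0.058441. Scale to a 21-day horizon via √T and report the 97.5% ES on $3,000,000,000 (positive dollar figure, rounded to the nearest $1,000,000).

$305,000,000

σ_{21d} = 0.948% × √21 = 4.344%.
ES multiplier = φ(z)/(1−α) = 0.058441/0.025 = 2.338.
ES = 4.344% × 2.338 = 10.156%; on $3,000,000,000: $304,680,000.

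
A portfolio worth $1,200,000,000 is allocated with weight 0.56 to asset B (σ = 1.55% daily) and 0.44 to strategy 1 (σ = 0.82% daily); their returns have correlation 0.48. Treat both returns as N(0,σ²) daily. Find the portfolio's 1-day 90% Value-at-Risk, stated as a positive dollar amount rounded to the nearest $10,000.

σ_p² = 0.56²·1.55² + 0.44²·0.82² + 2·0.48·0.56·0.44·1.55·0.82 = 1.1842 (%²).
σ_p = √1.1842 = 1.088%.
At 90%, z = 1.282.
VaR = 1.282 × 1.088% = 1.395%; on $1,200,000,000 that is $16,740,000.

$16,740,000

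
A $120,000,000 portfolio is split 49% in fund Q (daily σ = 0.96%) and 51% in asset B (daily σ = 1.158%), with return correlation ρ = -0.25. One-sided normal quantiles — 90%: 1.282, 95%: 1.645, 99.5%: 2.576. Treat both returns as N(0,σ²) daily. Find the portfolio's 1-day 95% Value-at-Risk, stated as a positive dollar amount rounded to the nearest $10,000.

σ_p² = 0.49²·0.96² + 0.51²·1.158² + 2·-0.25·0.49·0.51·0.96·1.158 = 0.4312 (%²).
σ_p = √0.4312 = 0.657%.
VaR = 1.645 × 0.657% = 1.081%; on $120,000,000 that is $1,297,200.

$1,300,000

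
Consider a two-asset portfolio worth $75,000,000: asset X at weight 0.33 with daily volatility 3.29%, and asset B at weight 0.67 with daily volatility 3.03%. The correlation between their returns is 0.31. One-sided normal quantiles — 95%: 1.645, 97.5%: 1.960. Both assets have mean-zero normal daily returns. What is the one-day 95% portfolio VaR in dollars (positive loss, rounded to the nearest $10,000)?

$3,190,000

σ_p² = 0.33²·3.29² + 0.67²·3.03² + 2·0.31·0.33·0.67·3.29·3.03 = 6.6666 (%²).
σ_p = √6.6666 = 2.582%.
VaR = 1.645 × 2.582% = 4.247%; on $75,000,000 that is $3,185,250.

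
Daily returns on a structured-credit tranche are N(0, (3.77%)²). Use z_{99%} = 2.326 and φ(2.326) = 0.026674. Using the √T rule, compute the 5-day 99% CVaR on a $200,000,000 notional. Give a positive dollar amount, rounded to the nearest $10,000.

$44,970,000

σ_{5d} = 3.77% × √5 = 8.430%.
ES multiplier = φ(z)/(1−α) = 0.026674/0.01 = 2.667.
ES = 8.430% × 2.667 = 22.483%; on $200,000,000: $44,966,000.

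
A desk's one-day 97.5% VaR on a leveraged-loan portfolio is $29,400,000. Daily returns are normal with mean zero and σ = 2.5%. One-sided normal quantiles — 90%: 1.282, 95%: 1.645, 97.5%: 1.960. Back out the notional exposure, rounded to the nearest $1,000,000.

$600,000,000

VaR as a fraction of value: z·σ = 1.960 × 2.5% = 4.9%.
Position = $29,400,000 / 0.049 = $600,000,000.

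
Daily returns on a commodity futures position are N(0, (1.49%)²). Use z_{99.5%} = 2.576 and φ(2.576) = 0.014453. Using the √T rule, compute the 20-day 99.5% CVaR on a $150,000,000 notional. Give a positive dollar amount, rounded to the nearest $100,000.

σ_{20d} = 1.49% × √20 = 6.663%.
ES multiplier = φ(z)/(1−α) = 0.014453/0.005 = 2.891.
ES = 6.663% × 2.891 = 19.263%; on $150,000,000: $28,894,500.

$28,900,000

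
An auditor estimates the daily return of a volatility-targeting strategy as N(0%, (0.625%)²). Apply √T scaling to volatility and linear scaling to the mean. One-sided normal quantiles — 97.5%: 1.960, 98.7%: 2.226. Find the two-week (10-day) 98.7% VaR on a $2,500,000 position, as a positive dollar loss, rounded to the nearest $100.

σ_{10d} = 0.625% × √10 = 1.976%.
VaR = 2.226 × 1.976% = 4.399%.
On $2,500,000: 0.04399 × $2,500,000 = $109,975.

$110,000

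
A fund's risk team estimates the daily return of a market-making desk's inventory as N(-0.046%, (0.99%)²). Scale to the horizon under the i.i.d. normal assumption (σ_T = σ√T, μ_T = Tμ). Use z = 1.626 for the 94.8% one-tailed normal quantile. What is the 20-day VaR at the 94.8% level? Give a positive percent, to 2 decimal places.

8.12%

σ_{20d} = 0.99% × √20 = 4.427%; μ_{20d} = 20 × -0.046% = -0.920%.
VaR = −(-0.920%) + 1.626 × 4.427% = 8.118%.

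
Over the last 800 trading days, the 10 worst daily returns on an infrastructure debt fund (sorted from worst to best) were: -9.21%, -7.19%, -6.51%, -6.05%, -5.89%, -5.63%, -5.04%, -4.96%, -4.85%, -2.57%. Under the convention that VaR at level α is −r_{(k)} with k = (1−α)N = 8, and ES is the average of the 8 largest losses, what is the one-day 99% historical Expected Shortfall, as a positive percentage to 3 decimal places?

6.310%

The 8 worst returns sum to -50.48%.
ES = −(-50.48%) / 8 = 6.31% ≈ 6.310%.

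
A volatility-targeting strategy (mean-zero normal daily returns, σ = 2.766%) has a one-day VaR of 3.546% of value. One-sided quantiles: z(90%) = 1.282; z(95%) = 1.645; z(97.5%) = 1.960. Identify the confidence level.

Implied z = VaR/σ = 3.546 / 2.766 = 1.282.
This matches z(90%) = 1.282.

90%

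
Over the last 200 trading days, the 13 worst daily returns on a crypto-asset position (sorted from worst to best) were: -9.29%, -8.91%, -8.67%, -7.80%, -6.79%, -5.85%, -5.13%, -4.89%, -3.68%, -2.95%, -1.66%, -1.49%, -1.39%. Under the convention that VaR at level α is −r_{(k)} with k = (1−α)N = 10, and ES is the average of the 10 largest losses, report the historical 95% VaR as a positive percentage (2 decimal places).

k = 10; the 10th lowest return is -2.95%, so VaR = 2.95%.

2.95%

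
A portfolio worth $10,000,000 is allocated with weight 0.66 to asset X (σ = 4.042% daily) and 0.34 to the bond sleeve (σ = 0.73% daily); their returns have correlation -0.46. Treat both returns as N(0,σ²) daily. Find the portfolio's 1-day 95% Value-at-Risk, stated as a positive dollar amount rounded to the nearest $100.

σ_p² = 0.66²·4.042² + 0.34²·0.73² + 2·-0.46·0.66·0.34·4.042·0.73 = 6.5692 (%²).
σ_p = √6.5692 = 2.563%.
At 95%, z = 1.645.
VaR = 1.645 × 2.563% = 4.216%; on $10,000,000 that is $421,600.

$421,600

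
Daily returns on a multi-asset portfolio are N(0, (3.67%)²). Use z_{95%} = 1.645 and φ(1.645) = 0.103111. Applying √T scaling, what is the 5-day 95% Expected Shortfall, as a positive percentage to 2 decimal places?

σ_{5d} = 3.67% × √5 = 8.206%.
ES multiplier = φ(z)/(1−α) = 0.103111/0.05 = 2.062.
ES = 8.206% × 2.062 = 16.921%.

16.92%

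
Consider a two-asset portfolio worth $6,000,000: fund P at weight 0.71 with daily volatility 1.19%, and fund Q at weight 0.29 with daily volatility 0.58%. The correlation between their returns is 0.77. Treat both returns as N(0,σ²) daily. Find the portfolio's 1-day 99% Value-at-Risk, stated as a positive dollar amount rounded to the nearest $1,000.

σ_p² = 0.71²·1.19² + 0.29²·0.58² + 2·0.77·0.71·0.29·1.19·0.58 = 0.9610 (%²).
σ_p = √0.9610 = 0.980%.
At 99%, z = 2.326.
VaR = 2.326 × 0.980% = 2.279%; on $6,000,000 that is $136,740.

$137,000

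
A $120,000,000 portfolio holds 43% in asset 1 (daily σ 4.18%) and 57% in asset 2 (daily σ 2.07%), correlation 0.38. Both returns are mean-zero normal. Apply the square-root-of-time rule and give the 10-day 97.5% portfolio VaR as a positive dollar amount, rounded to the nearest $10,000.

σ_p = √(0.43²·4.18² + 0.57²·2.07² + 2·0.38·0.43·0.57·4.18·2.07) = 2.497%.
σ_{10d} = 2.497% × √10 = 7.896%.
z(97.5%) = 1.960.
VaR = 1.960 × 7.896% = 15.476%; on $120,000,000 that is $18,571,200.

$18,570,000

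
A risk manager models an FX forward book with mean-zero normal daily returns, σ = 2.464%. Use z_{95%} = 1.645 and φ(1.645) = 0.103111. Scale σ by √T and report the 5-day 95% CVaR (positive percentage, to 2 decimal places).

σ_{5d} = 2.464% × √5 = 5.510%.
ES multiplier = φ(z)/(1−α) = 0.103111/0.05 = 2.062.
ES = 5.510% × 2.062 = 11.362%.

11.36%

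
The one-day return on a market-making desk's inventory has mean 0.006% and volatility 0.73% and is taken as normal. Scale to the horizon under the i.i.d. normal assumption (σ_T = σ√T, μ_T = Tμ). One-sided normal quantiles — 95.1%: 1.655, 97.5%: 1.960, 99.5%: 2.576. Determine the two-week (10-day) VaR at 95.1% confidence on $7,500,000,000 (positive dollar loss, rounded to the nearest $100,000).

$282,000,000

σ_{10d} = 0.73% × √10 = 2.308%; μ_{10d} = 10 × 0.006% = 0.060%.
VaR = −(0.060%) + 1.655 × 2.308% = 3.760%.
On $7,500,000,000: 0.03760 × $7,500,000,000 = $282,000,000.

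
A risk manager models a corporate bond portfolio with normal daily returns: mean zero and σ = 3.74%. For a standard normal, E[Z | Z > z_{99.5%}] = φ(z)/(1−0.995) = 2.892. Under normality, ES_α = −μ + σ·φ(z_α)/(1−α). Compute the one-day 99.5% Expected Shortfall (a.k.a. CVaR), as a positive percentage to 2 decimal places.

10.82%

ES = 3.74% × 2.892 = 10.816%.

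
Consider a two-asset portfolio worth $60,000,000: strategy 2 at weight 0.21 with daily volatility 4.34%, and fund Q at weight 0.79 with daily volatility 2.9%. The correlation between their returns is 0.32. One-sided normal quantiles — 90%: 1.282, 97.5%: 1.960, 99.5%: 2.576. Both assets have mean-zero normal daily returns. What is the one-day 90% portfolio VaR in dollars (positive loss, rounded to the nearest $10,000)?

σ_p² = 0.21²·4.34² + 0.79²·2.9² + 2·0.32·0.21·0.79·4.34·2.9 = 7.4157 (%²).
σ_p = √7.4157 = 2.723%.
VaR = 1.282 × 2.723% = 3.491%; on $60,000,000 that is $2,094,600.

$2,090,000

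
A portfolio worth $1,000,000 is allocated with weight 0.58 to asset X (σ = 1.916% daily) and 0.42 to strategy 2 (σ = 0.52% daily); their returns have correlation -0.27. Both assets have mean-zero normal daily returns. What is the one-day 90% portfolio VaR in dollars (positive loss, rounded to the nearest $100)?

σ_p² = 0.58²·1.916² + 0.42²·0.52² + 2·-0.27·0.58·0.42·1.916·0.52 = 1.1516 (%²).
σ_p = √1.1516 = 1.073%.
At 90%, z = 1.282.
VaR = 1.282 × 1.073% = 1.376%; on $1,000,000 that is $13,760.

$13,800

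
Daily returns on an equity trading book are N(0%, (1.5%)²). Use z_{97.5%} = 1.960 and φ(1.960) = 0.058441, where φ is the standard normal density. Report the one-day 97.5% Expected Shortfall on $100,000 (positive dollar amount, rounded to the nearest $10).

Tail multiplier: φ(z)/(1−α) = 0.058441 / 0.025 = 2.338.
ES = 1.5% × 2.338 = 3.507%.
On $100,000: 0.03507 × $100,000 = $3,507.

$3,510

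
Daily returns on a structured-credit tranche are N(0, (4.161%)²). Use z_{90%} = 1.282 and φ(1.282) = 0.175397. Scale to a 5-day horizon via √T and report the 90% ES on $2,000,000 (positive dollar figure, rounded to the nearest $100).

σ_{5d} = 4.161% × √5 = 9.304%.
ES multiplier = φ(z)/(1−α) = 0.175397/0.1 = 1.754.
ES = 9.304% × 1.754 = 16.319%; on $2,000,000: $326,380.

$326,400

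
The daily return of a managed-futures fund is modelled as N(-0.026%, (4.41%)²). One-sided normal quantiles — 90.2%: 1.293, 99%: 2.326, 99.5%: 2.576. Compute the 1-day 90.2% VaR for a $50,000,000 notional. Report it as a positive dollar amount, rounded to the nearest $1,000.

$2,864,000

VaR = −μ + z·σ = −(-0.026%) + 1.293 × 4.41% = 5.728%.
On $50,000,000: 0.05728 × $50,000,000 = $2,864,000.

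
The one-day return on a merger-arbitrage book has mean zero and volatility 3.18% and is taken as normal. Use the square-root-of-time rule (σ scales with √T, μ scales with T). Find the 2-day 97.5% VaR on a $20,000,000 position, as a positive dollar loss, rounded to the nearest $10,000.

$1,760,000

At 97.5%, z = 1.960.
σ_{2d} = 3.18% × √2 = 4.497%.
VaR = 1.960 × 4.497% = 8.814%.
On $20,000,000: 0.08814 × $20,000,000 = $1,762,800.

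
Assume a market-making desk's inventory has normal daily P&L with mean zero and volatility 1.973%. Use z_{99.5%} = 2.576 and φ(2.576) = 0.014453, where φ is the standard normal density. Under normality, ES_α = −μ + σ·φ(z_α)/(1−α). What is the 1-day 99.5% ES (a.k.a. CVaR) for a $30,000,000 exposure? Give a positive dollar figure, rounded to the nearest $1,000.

$1,711,000

Tail multiplier: φ(z)/(1−α) = 0.014453 / 0.005 = 2.891.
ES = 1.973% × 2.891 = 5.704%.
On $30,000,000: 0.05704 × $30,000,000 = $1,711,200.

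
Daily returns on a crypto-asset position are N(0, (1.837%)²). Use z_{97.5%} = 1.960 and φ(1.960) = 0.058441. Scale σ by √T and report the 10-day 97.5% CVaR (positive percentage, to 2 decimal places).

13.58%

σ_{10d} = 1.837% × √10 = 5.809%.
ES multiplier = φ(z)/(1−α) = 0.058441/0.025 = 2.338.
ES = 5.809% × 2.338 = 13.581%.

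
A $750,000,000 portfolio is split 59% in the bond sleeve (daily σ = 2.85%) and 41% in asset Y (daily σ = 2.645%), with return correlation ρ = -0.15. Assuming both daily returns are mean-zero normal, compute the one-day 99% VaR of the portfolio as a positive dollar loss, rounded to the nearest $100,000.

$32,400,000

σ_p² = 0.59²·2.85² + 0.41²·2.645² + 2·-0.15·0.59·0.41·2.85·2.645 = 3.4564 (%²).
σ_p = √3.4564 = 1.859%.
At 99%, z = 2.326.
VaR = 2.326 × 1.859% = 4.324%; on $750,000,000 that is $32,430,000.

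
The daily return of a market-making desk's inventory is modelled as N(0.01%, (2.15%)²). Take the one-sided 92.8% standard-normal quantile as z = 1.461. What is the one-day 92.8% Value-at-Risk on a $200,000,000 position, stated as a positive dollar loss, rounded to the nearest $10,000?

VaR = −μ + z·σ = −(0.01%) + 1.461 × 2.15% = 3.131%.
On $200,000,000: 0.03131 × $200,000,000 = $6,262,000.

$6,260,000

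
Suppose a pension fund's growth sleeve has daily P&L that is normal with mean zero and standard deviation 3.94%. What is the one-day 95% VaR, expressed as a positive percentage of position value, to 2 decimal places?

6.48%

At 95% one-sided, z = 1.645.
VaR = z·σ = 1.645 × 3.94% = 6.481%.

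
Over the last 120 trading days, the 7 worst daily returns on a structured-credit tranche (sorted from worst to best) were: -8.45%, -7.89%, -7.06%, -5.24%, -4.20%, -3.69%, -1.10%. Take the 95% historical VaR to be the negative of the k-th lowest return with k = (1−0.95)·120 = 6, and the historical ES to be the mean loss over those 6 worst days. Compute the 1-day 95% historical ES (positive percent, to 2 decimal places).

The 6 worst returns sum to -36.53%.
ES = −(-36.53%) / 6 = 6.0883…% ≈ 6.09%.

6.09%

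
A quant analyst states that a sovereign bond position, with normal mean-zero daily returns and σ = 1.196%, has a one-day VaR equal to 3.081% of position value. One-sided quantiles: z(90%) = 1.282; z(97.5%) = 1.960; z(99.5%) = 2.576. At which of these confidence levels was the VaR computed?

Implied z = VaR/σ = 3.081 / 1.196 = 2.576.
This matches z(99.5%) = 2.576.

99.5%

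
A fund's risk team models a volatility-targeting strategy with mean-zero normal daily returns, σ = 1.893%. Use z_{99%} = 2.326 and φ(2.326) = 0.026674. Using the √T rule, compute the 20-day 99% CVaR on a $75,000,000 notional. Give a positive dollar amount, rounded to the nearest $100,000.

σ_{20d} = 1.893% × √20 = 8.466%.
ES multiplier = φ(z)/(1−α) = 0.026674/0.01 = 2.667.
ES = 8.466% × 2.667 = 22.579%; on $75,000,000: $16,934,250.

$16,900,000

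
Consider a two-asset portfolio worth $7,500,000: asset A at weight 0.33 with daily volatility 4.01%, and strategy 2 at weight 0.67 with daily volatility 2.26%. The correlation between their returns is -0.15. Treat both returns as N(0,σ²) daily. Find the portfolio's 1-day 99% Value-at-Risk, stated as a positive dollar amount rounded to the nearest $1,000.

$324,000

σ_p² = 0.33²·4.01² + 0.67²·2.26² + 2·-0.15·0.33·0.67·4.01·2.26 = 3.4428 (%²).
σ_p = √3.4428 = 1.855%.
At 99%, z = 2.326.
VaR = 2.326 × 1.855% = 4.315%; on $7,500,000 that is $323,625.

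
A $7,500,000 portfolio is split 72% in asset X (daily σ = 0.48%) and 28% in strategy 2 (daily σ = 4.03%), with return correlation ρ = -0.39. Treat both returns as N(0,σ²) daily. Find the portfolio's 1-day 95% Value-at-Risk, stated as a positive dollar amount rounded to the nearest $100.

σ_p² = 0.72²·0.48² + 0.28²·4.03² + 2·-0.39·0.72·0.28·0.48·4.03 = 1.0885 (%²).
σ_p = √1.0885 = 1.043%.
At 95%, z = 1.645.
VaR = 1.645 × 1.043% = 1.716%; on $7,500,000 that is $128,700.

$128,700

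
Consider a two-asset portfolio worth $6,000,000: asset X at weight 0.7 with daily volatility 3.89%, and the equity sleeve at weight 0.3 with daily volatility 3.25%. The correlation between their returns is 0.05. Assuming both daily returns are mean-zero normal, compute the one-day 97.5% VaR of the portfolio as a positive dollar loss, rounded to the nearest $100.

$345,500

σ_p² = 0.7²·3.89² + 0.3²·3.25² + 2·0.05·0.7·0.3·3.89·3.25 = 8.6308 (%²).
σ_p = √8.6308 = 2.938%.
At 97.5%, z = 1.960.
VaR = 1.960 × 2.938% = 5.758%; on $6,000,000 that is $345,480.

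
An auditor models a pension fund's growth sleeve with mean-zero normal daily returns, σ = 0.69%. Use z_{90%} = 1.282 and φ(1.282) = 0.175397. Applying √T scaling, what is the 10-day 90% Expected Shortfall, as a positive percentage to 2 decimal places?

3.83%

σ_{10d} = 0.69% × √10 = 2.182%.
ES multiplier = φ(z)/(1−α) = 0.175397/0.1 = 1.754.
ES = 2.182% × 1.754 = 3.827%.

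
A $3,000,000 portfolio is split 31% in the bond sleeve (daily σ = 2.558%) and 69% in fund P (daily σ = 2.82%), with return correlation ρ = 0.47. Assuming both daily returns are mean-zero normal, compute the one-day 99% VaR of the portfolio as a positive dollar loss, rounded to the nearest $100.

$169,000

σ_p² = 0.31²·2.558² + 0.69²·2.82² + 2·0.47·0.31·0.69·2.558·2.82 = 5.8654 (%²).
σ_p = √5.8654 = 2.422%.
At 99%, z = 2.326.
VaR = 2.326 × 2.422% = 5.634%; on $3,000,000 that is $169,020.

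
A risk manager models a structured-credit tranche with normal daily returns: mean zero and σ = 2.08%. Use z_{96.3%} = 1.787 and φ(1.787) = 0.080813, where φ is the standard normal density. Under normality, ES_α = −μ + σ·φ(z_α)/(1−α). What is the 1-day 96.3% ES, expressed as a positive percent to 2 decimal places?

4.54%

Tail multiplier: φ(z)/(1−α) = 0.080813 / 0.037 = 2.184.
ES = 2.08% × 2.184 = 4.543%.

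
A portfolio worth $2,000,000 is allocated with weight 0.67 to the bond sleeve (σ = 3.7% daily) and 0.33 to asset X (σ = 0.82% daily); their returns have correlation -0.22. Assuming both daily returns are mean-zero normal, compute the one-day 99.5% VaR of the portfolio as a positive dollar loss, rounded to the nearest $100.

σ_p² = 0.67²·3.7² + 0.33²·0.82² + 2·-0.22·0.67·0.33·3.7·0.82 = 5.9235 (%²).
σ_p = √5.9235 = 2.434%.
At 99.5%, z = 2.576.
VaR = 2.576 × 2.434% = 6.270%; on $2,000,000 that is $125,400.

$125,400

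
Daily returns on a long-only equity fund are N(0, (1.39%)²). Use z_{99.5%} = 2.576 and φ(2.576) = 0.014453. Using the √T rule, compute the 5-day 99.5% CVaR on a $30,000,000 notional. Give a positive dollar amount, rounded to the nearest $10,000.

$2,700,000

σ_{5d} = 1.39% × √5 = 3.108%.
ES multiplier = φ(z)/(1−α) = 0.014453/0.005 = 2.891.
ES = 3.108% × 2.891 = 8.985%; on $30,000,000: $2,695,500.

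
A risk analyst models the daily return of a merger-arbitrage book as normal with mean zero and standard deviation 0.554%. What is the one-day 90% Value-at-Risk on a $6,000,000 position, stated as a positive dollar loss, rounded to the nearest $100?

$42,600

At 90% one-sided, z = 1.282.
VaR = z·σ = 1.282 × 0.554% = 0.710%.
On $6,000,000: 0.00710 × $6,000,000 = $42,600.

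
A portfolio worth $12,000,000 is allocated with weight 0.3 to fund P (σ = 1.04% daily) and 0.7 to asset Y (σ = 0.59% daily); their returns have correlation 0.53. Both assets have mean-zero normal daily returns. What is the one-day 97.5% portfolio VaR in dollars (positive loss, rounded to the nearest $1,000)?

$150,000

σ_p² = 0.3²·1.04² + 0.7²·0.59² + 2·0.53·0.3·0.7·1.04·0.59 = 0.4045 (%²).
σ_p = √0.4045 = 0.636%.
At 97.5%, z = 1.960.
VaR = 1.960 × 0.636% = 1.247%; on $12,000,000 that is $149,640.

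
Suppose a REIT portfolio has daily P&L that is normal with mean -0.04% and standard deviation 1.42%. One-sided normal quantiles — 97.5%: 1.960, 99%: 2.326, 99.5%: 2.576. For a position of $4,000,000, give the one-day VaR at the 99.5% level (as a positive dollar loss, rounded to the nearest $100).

VaR = −μ + z·σ = −(-0.04%) + 2.576 × 1.42% = 3.698%.
On $4,000,000: 0.03698 × $4,000,000 = $147,920.

$147,900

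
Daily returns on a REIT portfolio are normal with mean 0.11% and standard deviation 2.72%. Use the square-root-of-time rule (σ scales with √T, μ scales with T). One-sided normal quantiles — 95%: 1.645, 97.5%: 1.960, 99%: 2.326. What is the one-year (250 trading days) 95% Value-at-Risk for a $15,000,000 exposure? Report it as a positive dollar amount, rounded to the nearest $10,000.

$6,490,000

σ_{250d} = 2.72% × √250 = 43.007%; μ_{250d} = 250 × 0.11% = 27.500%.
VaR = −(27.500%) + 1.645 × 43.007% = 43.247%.
On $15,000,000: 0.43247 × $15,000,000 = $6,487,050.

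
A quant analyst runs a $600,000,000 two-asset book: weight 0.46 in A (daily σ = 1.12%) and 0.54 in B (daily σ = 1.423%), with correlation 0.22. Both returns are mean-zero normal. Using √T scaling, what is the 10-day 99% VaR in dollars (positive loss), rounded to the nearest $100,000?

σ_p = √(0.46²·1.12² + 0.54²·1.423² + 2·0.22·0.46·0.54·1.12·1.423) = 1.015%.
σ_{10d} = 1.015% × √10 = 3.210%.
z(99%) = 2.326.
VaR = 2.326 × 3.210% = 7.466%; on $600,000,000 that is $44,796,000.

$44,800,000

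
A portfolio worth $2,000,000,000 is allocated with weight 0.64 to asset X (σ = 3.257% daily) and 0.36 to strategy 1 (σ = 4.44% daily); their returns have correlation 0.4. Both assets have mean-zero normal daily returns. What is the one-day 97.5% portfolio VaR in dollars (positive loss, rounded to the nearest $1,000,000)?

$121,000,000

σ_p² = 0.64²·3.257² + 0.36²·4.44² + 2·0.4·0.64·0.36·3.257·4.44 = 9.5654 (%²).
σ_p = √9.5654 = 3.093%.
At 97.5%, z = 1.960.
VaR = 1.960 × 3.093% = 6.062%; on $2,000,000,000 that is $121,240,000.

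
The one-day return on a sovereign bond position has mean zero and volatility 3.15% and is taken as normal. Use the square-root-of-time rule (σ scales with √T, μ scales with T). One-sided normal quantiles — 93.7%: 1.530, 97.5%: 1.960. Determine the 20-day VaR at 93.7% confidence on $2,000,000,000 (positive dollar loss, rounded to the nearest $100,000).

σ_{20d} = 3.15% × √20 = 14.087%.
VaR = 1.530 × 14.087% = 21.553%.
On $2,000,000,000: 0.21553 × $2,000,000,000 = $431,060,000.

$431,100,000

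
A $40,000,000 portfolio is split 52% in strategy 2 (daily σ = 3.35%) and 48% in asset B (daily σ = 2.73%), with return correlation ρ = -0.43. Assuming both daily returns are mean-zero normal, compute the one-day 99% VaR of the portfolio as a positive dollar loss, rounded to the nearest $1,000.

$1,554,000

σ_p² = 0.52²·3.35² + 0.48²·2.73² + 2·-0.43·0.52·0.48·3.35·2.73 = 2.7886 (%²).
σ_p = √2.7886 = 1.670%.
At 99%, z = 2.326.
VaR = 2.326 × 1.670% = 3.884%; on $40,000,000 that is $1,553,600.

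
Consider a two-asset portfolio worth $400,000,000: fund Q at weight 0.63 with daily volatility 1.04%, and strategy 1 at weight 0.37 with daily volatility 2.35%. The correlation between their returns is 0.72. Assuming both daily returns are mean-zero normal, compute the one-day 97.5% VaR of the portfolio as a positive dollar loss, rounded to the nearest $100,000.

σ_p² = 0.63²·1.04² + 0.37²·2.35² + 2·0.72·0.63·0.37·1.04·2.35 = 2.0057 (%²).
σ_p = √2.0057 = 1.416%.
At 97.5%, z = 1.960.
VaR = 1.960 × 1.416% = 2.775%; on $400,000,000 that is $11,100,000.

$11,100,000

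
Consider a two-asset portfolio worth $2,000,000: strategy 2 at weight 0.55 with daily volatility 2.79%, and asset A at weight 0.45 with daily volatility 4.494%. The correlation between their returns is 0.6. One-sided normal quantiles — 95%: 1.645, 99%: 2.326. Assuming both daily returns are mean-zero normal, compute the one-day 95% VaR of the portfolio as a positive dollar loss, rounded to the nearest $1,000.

$105,000

σ_p² = 0.55²·2.79² + 0.45²·4.494² + 2·0.6·0.55·0.45·2.79·4.494 = 10.1683 (%²).
σ_p = √10.1683 = 3.189%.
VaR = 1.645 × 3.189% = 5.246%; on $2,000,000 that is $104,920.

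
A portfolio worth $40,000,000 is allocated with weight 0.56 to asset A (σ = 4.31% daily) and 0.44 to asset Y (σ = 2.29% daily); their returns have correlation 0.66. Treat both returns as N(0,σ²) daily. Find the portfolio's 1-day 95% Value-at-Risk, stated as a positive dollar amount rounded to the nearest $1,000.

σ_p² = 0.56²·4.31² + 0.44²·2.29² + 2·0.66·0.56·0.44·4.31·2.29 = 10.0509 (%²).
σ_p = √10.0509 = 3.170%.
At 95%, z = 1.645.
VaR = 1.645 × 3.170% = 5.215%; on $40,000,000 that is $2,086,000.

$2,086,000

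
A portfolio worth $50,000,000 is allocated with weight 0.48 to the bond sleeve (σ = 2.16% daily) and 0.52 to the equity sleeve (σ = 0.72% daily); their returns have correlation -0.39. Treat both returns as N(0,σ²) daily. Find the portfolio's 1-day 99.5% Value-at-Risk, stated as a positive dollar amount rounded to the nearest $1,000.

$1,230,000

σ_p² = 0.48²·2.16² + 0.52²·0.72² + 2·-0.39·0.48·0.52·2.16·0.72 = 0.9124 (%²).
σ_p = √0.9124 = 0.955%.
At 99.5%, z = 2.576.
VaR = 2.576 × 0.955% = 2.460%; on $50,000,000 that is $1,230,000.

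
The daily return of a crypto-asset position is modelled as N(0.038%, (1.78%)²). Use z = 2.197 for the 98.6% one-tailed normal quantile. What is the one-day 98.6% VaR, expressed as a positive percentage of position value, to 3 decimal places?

VaR = −μ + z·σ = −(0.038%) + 2.197 × 1.78% = 3.873%.

3.873%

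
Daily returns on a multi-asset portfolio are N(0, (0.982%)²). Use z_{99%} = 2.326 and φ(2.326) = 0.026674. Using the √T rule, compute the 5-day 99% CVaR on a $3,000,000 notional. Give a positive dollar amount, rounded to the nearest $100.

σ_{5d} = 0.982% × √5 = 2.196%.
ES multiplier = φ(z)/(1−α) = 0.026674/0.01 = 2.667.
ES = 2.196% × 2.667 = 5.857%; on $3,000,000: $175,710.

$175,700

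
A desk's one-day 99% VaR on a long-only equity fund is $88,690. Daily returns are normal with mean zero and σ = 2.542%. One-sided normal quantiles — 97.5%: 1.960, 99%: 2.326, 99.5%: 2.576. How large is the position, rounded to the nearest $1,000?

VaR as a fraction of value: z·σ = 2.326 × 2.542% = 5.91269%.
Position = $88,690 / 0.0591269 = $1,499,994.

$1,500,000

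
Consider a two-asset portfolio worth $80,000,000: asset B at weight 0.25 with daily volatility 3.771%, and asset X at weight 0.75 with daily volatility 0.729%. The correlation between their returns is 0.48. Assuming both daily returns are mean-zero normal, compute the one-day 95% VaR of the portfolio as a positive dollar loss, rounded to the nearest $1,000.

$1,707,000

σ_p² = 0.25²·3.771² + 0.75²·0.729² + 2·0.48·0.25·0.75·3.771·0.729 = 1.6825 (%²).
σ_p = √1.6825 = 1.297%.
At 95%, z = 1.645.
VaR = 1.645 × 1.297% = 2.134%; on $80,000,000 that is $1,707,200.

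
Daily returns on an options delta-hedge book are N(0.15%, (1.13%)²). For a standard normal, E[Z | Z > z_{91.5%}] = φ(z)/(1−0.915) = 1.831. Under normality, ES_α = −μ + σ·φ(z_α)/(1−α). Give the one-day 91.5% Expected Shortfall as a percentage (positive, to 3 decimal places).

1.919%

ES = −(0.15%) + 1.13% × 1.831 = 1.919%.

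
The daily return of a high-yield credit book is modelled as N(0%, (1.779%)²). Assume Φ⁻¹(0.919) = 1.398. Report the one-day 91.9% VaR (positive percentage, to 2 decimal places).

VaR = z·σ = 1.398 × 1.779% = 2.487%.

2.49%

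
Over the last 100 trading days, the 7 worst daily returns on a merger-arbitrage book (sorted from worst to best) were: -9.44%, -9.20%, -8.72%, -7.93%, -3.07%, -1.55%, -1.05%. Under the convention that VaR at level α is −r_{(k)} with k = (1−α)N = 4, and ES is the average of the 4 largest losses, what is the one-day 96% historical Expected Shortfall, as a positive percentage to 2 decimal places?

8.82%

The 4 worst returns sum to -35.29%.
ES = −(-35.29%) / 4 = 8.8225% ≈ 8.82%.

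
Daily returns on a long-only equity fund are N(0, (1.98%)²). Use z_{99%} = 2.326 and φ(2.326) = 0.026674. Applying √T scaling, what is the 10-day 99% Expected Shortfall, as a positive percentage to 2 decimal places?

σ_{10d} = 1.98% × √10 = 6.261%.
ES multiplier = φ(z)/(1−α) = 0.026674/0.01 = 2.667.
ES = 6.261% × 2.667 = 16.698%.

16.70%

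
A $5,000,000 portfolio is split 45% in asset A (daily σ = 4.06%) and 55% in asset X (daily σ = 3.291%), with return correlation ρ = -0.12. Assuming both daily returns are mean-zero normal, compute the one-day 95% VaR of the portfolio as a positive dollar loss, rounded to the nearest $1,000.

$198,000

σ_p² = 0.45²·4.06² + 0.55²·3.291² + 2·-0.12·0.45·0.55·4.06·3.291 = 5.8205 (%²).
σ_p = √5.8205 = 2.413%.
At 95%, z = 1.645.
VaR = 1.645 × 2.413% = 3.969%; on $5,000,000 that is $198,450.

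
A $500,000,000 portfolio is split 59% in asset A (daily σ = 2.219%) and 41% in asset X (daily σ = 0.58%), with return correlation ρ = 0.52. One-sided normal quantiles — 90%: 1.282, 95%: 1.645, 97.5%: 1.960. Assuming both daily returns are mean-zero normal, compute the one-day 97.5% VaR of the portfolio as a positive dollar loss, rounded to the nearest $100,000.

$14,200,000

σ_p² = 0.59²·2.219² + 0.41²·0.58² + 2·0.52·0.59·0.41·2.219·0.58 = 2.0944 (%²).
σ_p = √2.0944 = 1.447%.
VaR = 1.960 × 1.447% = 2.836%; on $500,000,000 that is $14,180,000.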